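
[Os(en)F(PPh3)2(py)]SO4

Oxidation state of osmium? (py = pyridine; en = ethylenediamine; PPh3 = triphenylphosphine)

+3

1 sulfate outside the brackets (-2 each) → the complex ion is 2+.
Ligand charges: 1×py neutral; 1×en neutral; 1×F = -1; 2×PPh3 neutral; sum -1.
Os + (-1) = 2+ ⇒ Os is +3.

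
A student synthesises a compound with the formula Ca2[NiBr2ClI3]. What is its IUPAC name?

calcium dibromochlorotriiodonickelate(II)

The 2 calcium counter-ions carry a total charge of +4, so each complex ion is 4−.
Ligand charges: 1×chloro (-1 each), 3×iodo (-1 each), 2×bromo (-1 each); total -6. So Ni + (-6) = 4−, giving Ni = +2.
Ligands are named alphabetically: bromo before chloro before iodo.
The complex ion is anionic, so nickel takes the -ate form nickelate(II).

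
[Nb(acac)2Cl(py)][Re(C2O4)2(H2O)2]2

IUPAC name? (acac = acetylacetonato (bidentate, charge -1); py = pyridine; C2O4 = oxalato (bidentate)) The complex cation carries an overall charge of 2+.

Both ions are complex: the cation is named first with the plain metal name, the anion second with the -ate form; each ion's ligands are alphabetised independently.
The complex cation is given as 2+; its ligand charges sum to -3, so Nb = +5.
With 2 anions per cation, each anion must be 2/2 = 1−.
Anion: ligand charges sum to -4; for the ion to be 1−, Re = +3.

bis(acetylacetonato)chloro(pyridine)niobium(V) diaquadioxalatorhenate(III)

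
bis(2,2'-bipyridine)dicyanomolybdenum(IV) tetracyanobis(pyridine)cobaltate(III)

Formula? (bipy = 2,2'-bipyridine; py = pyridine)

[Mo(bipy)2(CN)2][Co(CN)4(py)2]2

Cation [Mo…]: ligand charges -2, Mo(IV) ⇒ ion charge 2+.
Anion [Co…]: ligand charges -4, Co(III) ⇒ ion charge 1−.
One 2+ cation requires 2 of the 1− anion.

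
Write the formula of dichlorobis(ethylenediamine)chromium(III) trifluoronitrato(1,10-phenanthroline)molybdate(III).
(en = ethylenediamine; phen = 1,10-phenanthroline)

Cation [Cr…]: ligand charges -2, Cr(III) ⇒ ion charge 1+.
Anion [Mo…]: ligand charges -4, Mo(III) ⇒ ion charge 1−.
One 1+ cation balances one 1− anion.

[CrCl2(en)2][MoF3(NO3)(phen)]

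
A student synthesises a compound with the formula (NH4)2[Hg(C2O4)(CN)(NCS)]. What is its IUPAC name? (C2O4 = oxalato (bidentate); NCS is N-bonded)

The 2 ammonium counter-ions carry a total charge of +2, so each complex ion is 2−.
Ligand charges: 1×oxalato (-2 each), 1×isothiocyanato (-1 each), 1×cyano (-1 each); total -4. So Hg + (-4) = 2−, giving Hg = +2.
The complex ion is anionic, so mercury takes the -ate form mercurate(II).

ammonium cyanoisothiocyanatooxalatomercurate(II)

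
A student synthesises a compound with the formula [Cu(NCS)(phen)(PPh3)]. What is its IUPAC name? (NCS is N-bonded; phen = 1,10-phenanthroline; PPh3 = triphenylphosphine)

There is no counter-ion, so the complex is neutral overall.
Ligand charges: 1×isothiocyanato (-1 each), 1×1,10-phenanthroline (neutral), 1×triphenylphosphine (neutral); total -1. So Cu + (-1) = 0, giving Cu = +1.
Ligands are named alphabetically: isothiocyanato before phenanthroline before triphenylphosphine.

isothiocyanato(1,10-phenanthroline)(triphenylphosphine)copper(I)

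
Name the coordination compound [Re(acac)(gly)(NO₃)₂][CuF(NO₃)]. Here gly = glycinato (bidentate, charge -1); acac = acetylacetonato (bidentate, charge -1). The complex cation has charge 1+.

Both ions are complex: the cation is named first with the plain metal name, the anion second with the -ate form; each ion's ligands are alphabetised independently.
The complex cation is given as 1+; its ligand charges sum to -4, so Re = +5.
A 1:1 salt means the anion carries the equal and opposite charge, 1−.
Anion: ligand charges sum to -2; for the ion to be 1−, Cu = +1.

(acetylacetonato)(glycinato)dinitratorhenium(V) fluoronitratocuprate(I)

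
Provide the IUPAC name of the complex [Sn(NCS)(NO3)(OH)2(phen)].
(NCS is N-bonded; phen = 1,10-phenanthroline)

dihydroxoisothiocyanatonitrato(1,10-phenanthroline)tin(IV)

There is no counter-ion, so the complex is neutral overall.
Ligand charges: 2×hydroxo (-1 each), 1×nitrato (-1 each), 1×isothiocyanato (-1 each), 1×1,10-phenanthroline (neutral); total -4. So Sn + (-4) = 0, giving Sn = +4.
Ligands are named alphabetically: hydroxo before isothiocyanato before nitrato before phenanthroline.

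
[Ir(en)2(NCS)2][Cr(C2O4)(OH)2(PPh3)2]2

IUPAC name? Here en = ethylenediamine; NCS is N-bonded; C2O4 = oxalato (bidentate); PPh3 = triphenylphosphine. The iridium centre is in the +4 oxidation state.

bis(ethylenediamine)diisothiocyanatoiridium(IV) dihydroxooxalatobis(triphenylphosphine)chromate(III)

Ir is given as +4; the cation's ligand charges sum to -2, so the complex cation is 2+.
With 2 anions per cation, each anion must be 2/2 = 1−.
Anion: ligand charges sum to -4; for the ion to be 1−, Cr = +3.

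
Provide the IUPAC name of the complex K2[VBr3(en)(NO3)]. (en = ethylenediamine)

potassium tribromo(ethylenediamine)nitratovanadate(II)

The 2 potassium counter-ions carry a total charge of +2, so each complex ion is 2−.
Ligand charges: 3×bromo (-1 each), 1×ethylenediamine (neutral), 1×nitrato (-1 each); total -4. So V + (-4) = 2−, giving V = +2.
The complex ion is anionic, so vanadium takes the -ate form vanadate(II).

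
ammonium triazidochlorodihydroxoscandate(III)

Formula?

Ligands: 2 hydroxo (OH, -1), 1 chloro (Cl, -1), 3 azido (N3, -1). Ligand charge sum = -6.
Charge balance with ammonium (+1) requires 1 complex ion per 3 ammonium.

(NH4)3[ScCl(N3)3(OH)2]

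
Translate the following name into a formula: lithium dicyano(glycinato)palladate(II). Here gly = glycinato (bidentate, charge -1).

Ligands: 2 cyano (CN, -1), 1 glycinato (gly, -1). Ligand charge sum = -3.
Charge balance with lithium (+1) requires 1 complex ion per 1 lithium.

Li[Pd(CN)2(gly)]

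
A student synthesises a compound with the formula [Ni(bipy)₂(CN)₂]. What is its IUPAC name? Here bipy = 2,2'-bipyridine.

bis(2,2'-bipyridine)dicyanonickel(II)

There is no counter-ion, so the complex is neutral overall.
Ligand charges: 2×2,2'-bipyridine (neutral), 2×cyano (-1 each); total -2. So Ni + (-2) = 0, giving Ni = +2.
Ligands are named alphabetically: bipyridine before cyano.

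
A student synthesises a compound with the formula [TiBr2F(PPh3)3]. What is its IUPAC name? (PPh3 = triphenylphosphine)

dibromofluorotris(triphenylphosphine)titanium(III)

There is no counter-ion, so the complex is neutral overall.
Ligand charges: 1×fluoro (-1 each), 2×bromo (-1 each), 3×triphenylphosphine (neutral); total -3. So Ti + (-3) = 0, giving Ti = +3.
Ligands are named alphabetically: bromo before fluoro before triphenylphosphine.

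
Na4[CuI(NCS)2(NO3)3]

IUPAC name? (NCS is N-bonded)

sodium iododiisothiocyanatotrinitratocuprate(II)

The 4 sodium counter-ions carry a total charge of +4, so each complex ion is 4−.
Ligand charges: 3×nitrato (-1 each), 2×isothiocyanato (-1 each), 1×iodo (-1 each); total -6. So Cu + (-6) = 4−, giving Cu = +2.
Ligands are named alphabetically: iodo before isothiocyanato before nitrato.
The complex ion is anionic, so copper takes the -ate form cuprate(II).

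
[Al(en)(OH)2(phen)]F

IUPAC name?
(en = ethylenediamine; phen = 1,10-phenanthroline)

The 1 fluoride counter-ion carries a total charge of -1, so each complex ion is 1+.
Ligand charges: 1×ethylenediamine (neutral), 2×hydroxo (-1 each), 1×1,10-phenanthroline (neutral); total -2. So Al + (-2) = 1+, giving Al = +3.
Ligands are named alphabetically: ethylenediamine before hydroxo before phenanthroline.

(ethylenediamine)dihydroxo(1,10-phenanthroline)aluminium(III) fluoride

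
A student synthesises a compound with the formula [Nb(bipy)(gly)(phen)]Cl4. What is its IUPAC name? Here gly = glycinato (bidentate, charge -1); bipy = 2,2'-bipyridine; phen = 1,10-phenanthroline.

(2,2'-bipyridine)(glycinato)(1,10-phenanthroline)niobium(V) chloride

The 4 chloride counter-ions carry a total charge of -4, so each complex ion is 4+.
Ligand charges: 1×glycinato (-1 each), 1×2,2'-bipyridine (neutral), 1×1,10-phenanthroline (neutral); total -1. So Nb + (-1) = 4+, giving Nb = +5.
Ligands are named alphabetically: bipyridine before glycinato before phenanthroline.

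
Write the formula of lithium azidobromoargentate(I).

Ligands: 1 azido (N3, -1), 1 bromo (Br, -1). Ligand charge sum = -2.
With Ag in oxidation state +1, the complex ion is [Ag...]^1−.
Charge balance with lithium (+1) requires 1 complex ion per 1 lithium.

Li[AgBr(N3)]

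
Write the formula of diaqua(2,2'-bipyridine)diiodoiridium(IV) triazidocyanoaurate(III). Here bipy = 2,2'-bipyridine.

[Ir(bipy)(H2O)2I2][Au(CN)(N3)3]2

Cation [Ir…]: ligand charges -2, Ir(IV) ⇒ ion charge 2+.
Anion [Au…]: ligand charges -4, Au(III) ⇒ ion charge 1−.
One 2+ cation requires 2 of the 1− anion.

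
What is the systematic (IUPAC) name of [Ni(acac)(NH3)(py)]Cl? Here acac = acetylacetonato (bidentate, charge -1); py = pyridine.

(acetylacetonato)ammine(pyridine)nickel(II) chloride

The 1 chloride counter-ion carries a total charge of -1, so each complex ion is 1+.
Ligand charges: 1×acetylacetonato (-1 each), 1×ammine (neutral), 1×pyridine (neutral); total -1. So Ni + (-1) = 1+, giving Ni = +2.
Ligands are named alphabetically: acetylacetonato before ammine before pyridine.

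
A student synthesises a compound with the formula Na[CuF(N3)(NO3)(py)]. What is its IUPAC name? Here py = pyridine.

The 1 sodium counter-ion carries a total charge of +1, so each complex ion is 1−.
Ligand charges: 1×fluoro (-1 each), 1×nitrato (-1 each), 1×azido (-1 each), 1×pyridine (neutral); total -3. So Cu + (-3) = 1−, giving Cu = +2.
The complex ion is anionic, so copper takes the -ate form cuprate(II).

sodium azidofluoronitrato(pyridine)cuprate(II)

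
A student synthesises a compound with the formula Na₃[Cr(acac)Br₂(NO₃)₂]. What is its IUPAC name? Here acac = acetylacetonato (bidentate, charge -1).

sodium (acetylacetonato)dibromodinitratochromate(II)

The 3 sodium counter-ions carry a total charge of +3, so each complex ion is 3−.
Ligand charges: 1×acetylacetonato (-1 each), 2×nitrato (-1 each), 2×bromo (-1 each); total -5. So Cr + (-5) = 3−, giving Cr = +2.
The complex ion is anionic, so chromium takes the -ate form chromate(II).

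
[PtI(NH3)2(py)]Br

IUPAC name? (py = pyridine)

diammineiodo(pyridine)platinum(II) bromide

The 1 bromide counter-ion carries a total charge of -1, so each complex ion is 1+.
Ligand charges: 1×pyridine (neutral), 1×iodo (-1 each), 2×ammine (neutral); total -1. So Pt + (-1) = 1+, giving Pt = +2.
Ligands are named alphabetically: ammine before iodo before pyridine.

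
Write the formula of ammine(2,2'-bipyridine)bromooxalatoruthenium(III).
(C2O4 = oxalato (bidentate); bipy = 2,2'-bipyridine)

Ligands: 1 ammine (NH3, neutral), 1 oxalato (C2O4, -2), 1 bromo (Br, -1), 1 2,2'-bipyridine (bipy, neutral). Ligand charge sum = -3.
With Ru in oxidation state +3, the complex ion is [Ru...].

[Ru(bipy)Br(C2O4)(NH3)]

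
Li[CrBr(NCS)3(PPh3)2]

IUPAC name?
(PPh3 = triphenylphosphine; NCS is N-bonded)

The 1 lithium counter-ion carries a total charge of +1, so each complex ion is 1−.
Ligand charges: 1×bromo (-1 each), 2×triphenylphosphine (neutral), 3×isothiocyanato (-1 each); total -4. So Cr + (-4) = 1−, giving Cr = +3.
The complex ion is anionic, so chromium takes the -ate form chromate(III).

lithium bromotriisothiocyanatobis(triphenylphosphine)chromate(III)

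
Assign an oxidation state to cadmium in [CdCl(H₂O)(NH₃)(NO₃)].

+2

No counter-ion: the bracketed complex is neutral.
Ligand charges: 1×H2O neutral; 1×NH3 neutral; 1×Cl = -1; 1×NO3 = -1; sum -2.
Cd + (-2) = 0 ⇒ Cd is +2.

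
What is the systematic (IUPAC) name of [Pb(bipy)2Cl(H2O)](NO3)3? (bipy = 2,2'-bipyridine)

The 3 nitrate counter-ions carry a total charge of -3, so each complex ion is 3+.
Ligand charges: 1×chloro (-1 each), 2×2,2'-bipyridine (neutral), 1×aqua (neutral); total -1. So Pb + (-1) = 3+, giving Pb = +4.
Ligands are named alphabetically: aqua before bipyridine before chloro.

aquabis(2,2'-bipyridine)chlorolead(IV) nitrate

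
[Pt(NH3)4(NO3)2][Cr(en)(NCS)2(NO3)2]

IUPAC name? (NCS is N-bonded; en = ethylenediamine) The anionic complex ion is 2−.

tetraamminedinitratoplatinum(IV) (ethylenediamine)diisothiocyanatodinitratochromate(II)

Both ions are complex: the cation is named first with the plain metal name, the anion second with the -ate form; each ion's ligands are alphabetised independently.
The complex anion is given as 2−; its ligand charges sum to -4, so Cr = +2.
A 1:1 salt means the cation carries the equal and opposite charge, 2+.
Cation: ligand charges sum to -2; for the ion to be 2+, Pt = +4.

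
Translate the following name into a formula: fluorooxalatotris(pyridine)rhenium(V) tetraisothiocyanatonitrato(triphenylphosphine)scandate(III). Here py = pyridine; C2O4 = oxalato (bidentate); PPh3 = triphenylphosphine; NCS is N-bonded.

[Re(C2O4)F(py)3][Sc(NCS)4(NO3)(PPh3)]

Cation [Re…]: ligand charges -3, Re(V) ⇒ ion charge 2+.
Anion [Sc…]: ligand charges -5, Sc(III) ⇒ ion charge 2−.
One 2+ cation balances one 2− anion.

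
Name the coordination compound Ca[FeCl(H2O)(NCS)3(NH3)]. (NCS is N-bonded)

The 1 calcium counter-ion carries a total charge of +2, so each complex ion is 2−.
Ligand charges: 1×ammine (neutral), 1×aqua (neutral), 3×isothiocyanato (-1 each), 1×chloro (-1 each); total -4. So Fe + (-4) = 2−, giving Fe = +2.
Ligands are named alphabetically: ammine before aqua before chloro before isothiocyanato.
The complex ion is anionic, so iron takes the -ate form ferrate(II).

calcium ammineaquachlorotriisothiocyanatoferrate(II)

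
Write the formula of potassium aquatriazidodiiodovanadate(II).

K3[V(H2O)I2(N3)3]

Ligands: 2 iodo (I, -1), 1 aqua (H2O, neutral), 3 azido (N3, -1). Ligand charge sum = -5.
With V in oxidation state +2, the complex ion is [V...]^3−.
Charge balance with potassium (+1) requires 1 complex ion per 3 potassium.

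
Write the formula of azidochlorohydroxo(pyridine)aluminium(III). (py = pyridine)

[AlCl(N3)(OH)(py)]

Ligands: 1 azido (N3, -1), 1 hydroxo (OH, -1), 1 pyridine (py, neutral), 1 chloro (Cl, -1). Ligand charge sum = -3.
With Al in oxidation state +3, the complex ion is [Al...].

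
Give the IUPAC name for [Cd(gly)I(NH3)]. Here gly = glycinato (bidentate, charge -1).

There is no counter-ion, so the complex is neutral overall.
Ligand charges: 1×iodo (-1 each), 1×ammine (neutral), 1×glycinato (-1 each); total -2. So Cd + (-2) = 0, giving Cd = +2.
Ligands are named alphabetically: ammine before glycinato before iodo.

ammine(glycinato)iodocadmium(II)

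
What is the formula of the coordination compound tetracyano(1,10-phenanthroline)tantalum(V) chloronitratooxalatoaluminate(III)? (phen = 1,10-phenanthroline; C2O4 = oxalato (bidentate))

[Ta(CN)4(phen)][Al(C2O4)Cl(NO3)]

Cation [Ta…]: ligand charges -4, Ta(V) ⇒ ion charge 1+.
Anion [Al…]: ligand charges -4, Al(III) ⇒ ion charge 1−.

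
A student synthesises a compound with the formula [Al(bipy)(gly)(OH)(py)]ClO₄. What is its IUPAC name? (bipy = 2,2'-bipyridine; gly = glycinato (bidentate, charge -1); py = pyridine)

(2,2'-bipyridine)(glycinato)hydroxo(pyridine)aluminium(III) perchlorate

The 1 perchlorate counter-ion carries a total charge of -1, so each complex ion is 1+.
Ligand charges: 1×2,2'-bipyridine (neutral), 1×glycinato (-1 each), 1×pyridine (neutral), 1×hydroxo (-1 each); total -2. So Al + (-2) = 1+, giving Al = +3.
Ligands are named alphabetically: bipyridine before glycinato before hydroxo before pyridine.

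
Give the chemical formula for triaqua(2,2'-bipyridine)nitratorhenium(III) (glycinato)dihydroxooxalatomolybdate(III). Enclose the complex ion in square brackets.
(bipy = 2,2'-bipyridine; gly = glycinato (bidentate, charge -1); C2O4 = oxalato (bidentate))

Cation [Re…]: ligand charges -1, Re(III) ⇒ ion charge 2+.
Anion [Mo…]: ligand charges -5, Mo(III) ⇒ ion charge 2−.
One 2+ cation balances one 2− anion.

[Re(bipy)(H2O)3(NO3)][Mo(C2O4)(gly)(OH)2]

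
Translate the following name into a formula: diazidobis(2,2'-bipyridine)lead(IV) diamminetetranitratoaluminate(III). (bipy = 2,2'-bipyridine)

[Pb(bipy)2(N3)2][Al(NH3)2(NO3)4]2

Cation [Pb…]: ligand charges -2, Pb(IV) ⇒ ion charge 2+.
Anion [Al…]: ligand charges -4, Al(III) ⇒ ion charge 1−.
One 2+ cation requires 2 of the 1− anion.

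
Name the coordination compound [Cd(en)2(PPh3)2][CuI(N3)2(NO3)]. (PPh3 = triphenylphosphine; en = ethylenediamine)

bis(ethylenediamine)bis(triphenylphosphine)cadmium(II) diazidoiodonitratocuprate(II)

Both ions are complex: the cation is named first with the plain metal name, the anion second with the -ate form; each ion's ligands are alphabetised independently.
Cadmium is always +2 in its complexes; the cation's ligand charges sum to 0, so the complex cation is 2+.
A 1:1 salt means the anion carries the equal and opposite charge, 2−.
Anion: ligand charges sum to -4; for the ion to be 2−, Cu = +2.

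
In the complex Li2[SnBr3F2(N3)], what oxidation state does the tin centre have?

+4

2 lithium outside the brackets (+1 each) → the complex ion is 2−.
Ligand charges: 1×N3 = -1; 3×Br = -3; 2×F = -2; sum -6.
Sn + (-6) = 2− ⇒ Sn is +4.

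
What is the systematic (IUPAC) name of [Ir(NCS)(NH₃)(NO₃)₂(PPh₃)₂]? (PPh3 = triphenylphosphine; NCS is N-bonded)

There is no counter-ion, so the complex is neutral overall.
Ligand charges: 2×triphenylphosphine (neutral), 1×isothiocyanato (-1 each), 2×nitrato (-1 each), 1×ammine (neutral); total -3. So Ir + (-3) = 0, giving Ir = +3.
Ligands are named alphabetically: ammine before isothiocyanato before nitrato before triphenylphosphine.

ammineisothiocyanatodinitratobis(triphenylphosphine)iridium(III)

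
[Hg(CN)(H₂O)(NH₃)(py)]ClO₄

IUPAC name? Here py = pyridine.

ammineaquacyano(pyridine)mercury(II) perchlorate

The 1 perchlorate counter-ion carries a total charge of -1, so each complex ion is 1+.
Ligand charges: 1×ammine (neutral), 1×aqua (neutral), 1×cyano (-1 each), 1×pyridine (neutral); total -1. So Hg + (-1) = 1+, giving Hg = +2.
Ligands are named alphabetically: ammine before aqua before cyano before pyridine.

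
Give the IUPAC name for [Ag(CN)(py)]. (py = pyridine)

There is no counter-ion, so the complex is neutral overall.
Ligand charges: 1×cyano (-1 each), 1×pyridine (neutral); total -1. So Ag + (-1) = 0, giving Ag = +1.
Ligands are named alphabetically: cyano before pyridine.

cyano(pyridine)silver(I)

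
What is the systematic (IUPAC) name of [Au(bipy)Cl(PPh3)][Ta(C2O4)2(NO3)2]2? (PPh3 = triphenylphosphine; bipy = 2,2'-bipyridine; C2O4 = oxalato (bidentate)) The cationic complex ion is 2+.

(2,2'-bipyridine)chloro(triphenylphosphine)gold(III) dinitratodioxalatotantalate(V)

Both ions are complex: the cation is named first with the plain metal name, the anion second with the -ate form; each ion's ligands are alphabetised independently.
The complex cation is given as 2+; its ligand charges sum to -1, so Au = +3.
With 2 anions per cation, each anion must be 2/2 = 1−.
Anion: ligand charges sum to -6; for the ion to be 1−, Ta = +5.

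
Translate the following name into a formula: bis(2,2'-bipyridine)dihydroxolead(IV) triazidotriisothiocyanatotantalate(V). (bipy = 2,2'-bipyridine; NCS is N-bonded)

Cation [Pb…]: ligand charges -2, Pb(IV) ⇒ ion charge 2+.
Anion [Ta…]: ligand charges -6, Ta(V) ⇒ ion charge 1−.

[Pb(bipy)2(OH)2][Ta(N3)3(NCS)3]2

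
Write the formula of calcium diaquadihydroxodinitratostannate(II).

Ca[Sn(H2O)2(NO3)2(OH)2]

Ligands: 2 aqua (H2O, neutral), 2 hydroxo (OH, -1), 2 nitrato (NO3, -1). Ligand charge sum = -4.
With Sn in oxidation state +2, the complex ion is [Sn...]^2−.
Charge balance with calcium (+2) requires 1 complex ion per 1 calcium.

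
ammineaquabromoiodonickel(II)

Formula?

[NiBr(H2O)I(NH3)]

Ligands: 1 ammine (NH3, neutral), 1 bromo (Br, -1), 1 aqua (H2O, neutral), 1 iodo (I, -1). Ligand charge sum = -2.
With Ni in oxidation state +2, the complex ion is [Ni...].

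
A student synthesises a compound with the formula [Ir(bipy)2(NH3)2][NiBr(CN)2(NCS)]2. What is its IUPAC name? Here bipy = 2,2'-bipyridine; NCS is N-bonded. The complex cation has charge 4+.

diamminebis(2,2'-bipyridine)iridium(IV) bromodicyanoisothiocyanatonickelate(II)

Both ions are complex: the cation is named first with the plain metal name, the anion second with the -ate form; each ion's ligands are alphabetised independently.
The complex cation is given as 4+; its ligand charges sum to 0, so Ir = +4.
With 2 anions per cation, each anion must be 4/2 = 2−.
Anion: ligand charges sum to -4; for the ion to be 2−, Ni = +2.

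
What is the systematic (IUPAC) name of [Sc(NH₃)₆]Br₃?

hexaamminescandium(III) bromide

The 3 bromide counter-ions carry a total charge of -3, so each complex ion is 3+.
Ligand charges: 6×ammine (neutral); total 0. So Sc + (0) = 3+, giving Sc = +3.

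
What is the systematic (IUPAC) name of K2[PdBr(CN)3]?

potassium bromotricyanopalladate(II)

The 2 potassium counter-ions carry a total charge of +2, so each complex ion is 2−.
Ligand charges: 1×bromo (-1 each), 3×cyano (-1 each); total -4. So Pd + (-4) = 2−, giving Pd = +2.
Ligands are named alphabetically: bromo before cyano.
The complex ion is anionic, so palladium takes the -ate form palladate(II).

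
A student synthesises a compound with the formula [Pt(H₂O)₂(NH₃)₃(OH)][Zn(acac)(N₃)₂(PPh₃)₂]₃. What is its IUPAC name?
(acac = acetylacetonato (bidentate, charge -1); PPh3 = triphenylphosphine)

Both ions are complex: the cation is named first with the plain metal name, the anion second with the -ate form; each ion's ligands are alphabetised independently.
Zinc is always +2 in its complexes; the anion's ligand charges sum to -3, so the complex anion is 1−.
With 3 anions per cation, the cation must be 3×1 = 3+.
Cation: ligand charges sum to -1; for the ion to be 3+, Pt = +4.

triamminediaquahydroxoplatinum(IV) (acetylacetonato)diazidobis(triphenylphosphine)zincate(II)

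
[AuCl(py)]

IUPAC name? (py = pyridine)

There is no counter-ion, so the complex is neutral overall.
Ligand charges: 1×pyridine (neutral), 1×chloro (-1 each); total -1. So Au + (-1) = 0, giving Au = +1.
Ligands are named alphabetically: chloro before pyridine.

chloro(pyridine)gold(I)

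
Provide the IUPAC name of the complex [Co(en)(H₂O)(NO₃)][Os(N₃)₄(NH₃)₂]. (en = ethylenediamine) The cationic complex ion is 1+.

Both ions are complex: the cation is named first with the plain metal name, the anion second with the -ate form; each ion's ligands are alphabetised independently.
The complex cation is given as 1+; its ligand charges sum to -1, so Co = +2.
A 1:1 salt means the anion carries the equal and opposite charge, 1−.
Anion: ligand charges sum to -4; for the ion to be 1−, Os = +3.

aqua(ethylenediamine)nitratocobalt(II) diamminetetraazidoosmate(III)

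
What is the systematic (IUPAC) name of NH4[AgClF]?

ammonium chlorofluoroargentate(I)

The 1 ammonium counter-ion carries a total charge of +1, so each complex ion is 1−.
Ligand charges: 1×fluoro (-1 each), 1×chloro (-1 each); total -2. So Ag + (-2) = 1−, giving Ag = +1.
Ligands are named alphabetically: chloro before fluoro.
The complex ion is anionic, so silver takes the -ate form argentate(I).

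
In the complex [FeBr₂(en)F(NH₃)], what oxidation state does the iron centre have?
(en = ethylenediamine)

+3

No counter-ion: the bracketed complex is neutral.
Ligand charges: 1×F = -1; 1×en neutral; 1×NH3 neutral; 2×Br = -2; sum -3.
Fe + (-3) = 0 ⇒ Fe is +3.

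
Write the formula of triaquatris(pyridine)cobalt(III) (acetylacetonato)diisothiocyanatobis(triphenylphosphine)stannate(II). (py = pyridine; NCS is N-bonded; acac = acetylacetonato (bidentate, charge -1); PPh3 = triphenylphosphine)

[Co(H2O)3(py)3][Sn(acac)(NCS)2(PPh3)2]3

Cation [Co…]: ligand charges 0, Co(III) ⇒ ion charge 3+.
Anion [Sn…]: ligand charges -3, Sn(II) ⇒ ion charge 1−.
One 3+ cation requires 3 of the 1− anion.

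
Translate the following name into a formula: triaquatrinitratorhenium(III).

[Re(H2O)3(NO3)3]

Ligands: 3 nitrato (NO3, -1), 3 aqua (H2O, neutral). Ligand charge sum = -3.
With Re in oxidation state +3, the complex ion is [Re...].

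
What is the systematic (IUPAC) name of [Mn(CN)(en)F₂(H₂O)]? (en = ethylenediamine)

aquacyano(ethylenediamine)difluoromanganese(III)

There is no counter-ion, so the complex is neutral overall.
Ligand charges: 1×aqua (neutral), 1×ethylenediamine (neutral), 2×fluoro (-1 each), 1×cyano (-1 each); total -3. So Mn + (-3) = 0, giving Mn = +3.
Ligands are named alphabetically: aqua before cyano before ethylenediamine before fluoro.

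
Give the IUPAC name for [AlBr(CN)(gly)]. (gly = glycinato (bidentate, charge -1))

bromocyano(glycinato)aluminium(III)

There is no counter-ion, so the complex is neutral overall.
Ligand charges: 1×bromo (-1 each), 1×cyano (-1 each), 1×glycinato (-1 each); total -3. So Al + (-3) = 0, giving Al = +3.
Ligands are named alphabetically: bromo before cyano before glycinato.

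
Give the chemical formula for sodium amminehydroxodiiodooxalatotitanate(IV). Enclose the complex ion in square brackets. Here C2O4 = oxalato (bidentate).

Ligands: 2 iodo (I, -1), 1 ammine (NH3, neutral), 1 hydroxo (OH, -1), 1 oxalato (C2O4, -2). Ligand charge sum = -5.
Charge balance with sodium (+1) requires 1 complex ion per 1 sodium.

Na[Ti(C2O4)I2(NH3)(OH)]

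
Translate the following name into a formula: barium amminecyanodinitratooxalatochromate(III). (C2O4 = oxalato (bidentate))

Ba[Cr(C2O4)(CN)(NH3)(NO3)2]

Ligands: 1 oxalato (C2O4, -2), 1 ammine (NH3, neutral), 2 nitrato (NO3, -1), 1 cyano (CN, -1). Ligand charge sum = -5.
Charge balance with barium (+2) requires 1 complex ion per 1 barium.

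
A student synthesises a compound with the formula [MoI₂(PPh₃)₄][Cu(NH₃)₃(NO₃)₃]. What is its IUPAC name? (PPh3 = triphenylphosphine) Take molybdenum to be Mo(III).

diiodotetrakis(triphenylphosphine)molybdenum(III) triamminetrinitratocuprate(II)

Both ions are complex: the cation is named first with the plain metal name, the anion second with the -ate form; each ion's ligands are alphabetised independently.
Mo is given as +3; the cation's ligand charges sum to -2, so the complex cation is 1+.
A 1:1 salt means the anion carries the equal and opposite charge, 1−.
Anion: ligand charges sum to -3; for the ion to be 1−, Cu = +2.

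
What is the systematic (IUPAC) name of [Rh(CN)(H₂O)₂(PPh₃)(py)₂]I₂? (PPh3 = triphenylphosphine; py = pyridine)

diaquacyanobis(pyridine)(triphenylphosphine)rhodium(III) iodide

The 2 iodide counter-ions carry a total charge of -2, so each complex ion is 2+.
Ligand charges: 1×cyano (-1 each), 1×triphenylphosphine (neutral), 2×pyridine (neutral), 2×aqua (neutral); total -1. So Rh + (-1) = 2+, giving Rh = +3.
Ligands are named alphabetically: aqua before cyano before pyridine before triphenylphosphine.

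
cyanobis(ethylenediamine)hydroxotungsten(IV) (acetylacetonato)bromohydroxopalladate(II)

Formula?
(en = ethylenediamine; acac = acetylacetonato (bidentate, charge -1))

[W(CN)(en)2(OH)][Pd(acac)Br(OH)]2

Cation [W…]: ligand charges -2, W(IV) ⇒ ion charge 2+.
Anion [Pd…]: ligand charges -3, Pd(II) ⇒ ion charge 1−.
One 2+ cation requires 2 of the 1− anion.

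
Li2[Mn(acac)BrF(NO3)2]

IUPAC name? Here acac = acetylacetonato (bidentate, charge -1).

The 2 lithium counter-ions carry a total charge of +2, so each complex ion is 2−.
Ligand charges: 1×fluoro (-1 each), 2×nitrato (-1 each), 1×bromo (-1 each), 1×acetylacetonato (-1 each); total -5. So Mn + (-5) = 2−, giving Mn = +3.
Ligands are named alphabetically: acetylacetonato before bromo before fluoro before nitrato.
The complex ion is anionic, so manganese takes the -ate form manganate(III).

lithium (acetylacetonato)bromofluorodinitratomanganate(III)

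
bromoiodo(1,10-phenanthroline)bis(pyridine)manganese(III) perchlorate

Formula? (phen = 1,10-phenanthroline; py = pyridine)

Ligands: 1 bromo (Br, -1), 1 1,10-phenanthroline (phen, neutral), 1 iodo (I, -1), 2 pyridine (py, neutral). Ligand charge sum = -2.
Charge balance with perchlorate (-1) requires 1 complex ion per 1 perchlorate.

[MnBrI(phen)(py)2]ClO4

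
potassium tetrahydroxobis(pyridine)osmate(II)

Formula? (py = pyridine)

K2[Os(OH)4(py)2]

Ligands: 4 hydroxo (OH, -1), 2 pyridine (py, neutral). Ligand charge sum = -4.
Charge balance with potassium (+1) requires 1 complex ion per 2 potassium.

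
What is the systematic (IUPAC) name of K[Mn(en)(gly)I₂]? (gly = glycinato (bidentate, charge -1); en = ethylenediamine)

potassium (ethylenediamine)(glycinato)diiodomanganate(II)

The 1 potassium counter-ion carries a total charge of +1, so each complex ion is 1−.
Ligand charges: 1×glycinato (-1 each), 2×iodo (-1 each), 1×ethylenediamine (neutral); total -3. So Mn + (-3) = 1−, giving Mn = +2.
The complex ion is anionic, so manganese takes the -ate form manganate(II).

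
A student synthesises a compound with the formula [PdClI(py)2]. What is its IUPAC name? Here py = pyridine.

chloroiodobis(pyridine)palladium(II)

There is no counter-ion, so the complex is neutral overall.
Ligand charges: 1×chloro (-1 each), 2×pyridine (neutral), 1×iodo (-1 each); total -2. So Pd + (-2) = 0, giving Pd = +2.
Ligands are named alphabetically: chloro before iodo before pyridine.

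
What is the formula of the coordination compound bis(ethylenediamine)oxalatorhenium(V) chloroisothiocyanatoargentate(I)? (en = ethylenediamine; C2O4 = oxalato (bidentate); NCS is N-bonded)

[Re(C2O4)(en)2][AgCl(NCS)]3

Cation [Re…]: ligand charges -2, Re(V) ⇒ ion charge 3+.
Anion [Ag…]: ligand charges -2, Ag(I) ⇒ ion charge 1−.
One 3+ cation requires 3 of the 1− anion.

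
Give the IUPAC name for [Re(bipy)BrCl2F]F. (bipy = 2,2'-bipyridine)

The 1 fluoride counter-ion carries a total charge of -1, so each complex ion is 1+.
Ligand charges: 1×fluoro (-1 each), 1×2,2'-bipyridine (neutral), 2×chloro (-1 each), 1×bromo (-1 each); total -4. So Re + (-4) = 1+, giving Re = +5.
Ligands are named alphabetically: bipyridine before bromo before chloro before fluoro.

(2,2'-bipyridine)bromodichlorofluororhenium(V) fluoride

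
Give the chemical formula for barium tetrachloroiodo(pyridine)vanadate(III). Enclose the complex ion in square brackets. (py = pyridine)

Ba[VCl4I(py)]

Ligands: 1 pyridine (py, neutral), 4 chloro (Cl, -1), 1 iodo (I, -1). Ligand charge sum = -5.
With V in oxidation state +3, the complex ion is [V...]^2−.
Charge balance with barium (+2) requires 1 complex ion per 1 barium.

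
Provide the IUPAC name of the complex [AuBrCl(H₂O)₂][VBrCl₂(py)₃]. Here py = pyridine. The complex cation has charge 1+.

The complex cation is given as 1+; its ligand charges sum to -2, so Au = +3.
A 1:1 salt means the anion carries the equal and opposite charge, 1−.
Anion: ligand charges sum to -3; for the ion to be 1−, V = +2.

diaquabromochlorogold(III) bromodichlorotris(pyridine)vanadate(II)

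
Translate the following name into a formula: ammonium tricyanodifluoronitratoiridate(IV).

Ligands: 2 fluoro (F, -1), 1 nitrato (NO3, -1), 3 cyano (CN, -1). Ligand charge sum = -6.
With Ir in oxidation state +4, the complex ion is [Ir...]^2−.
Charge balance with ammonium (+1) requires 1 complex ion per 2 ammonium.

(NH4)2[Ir(CN)3F2(NO3)]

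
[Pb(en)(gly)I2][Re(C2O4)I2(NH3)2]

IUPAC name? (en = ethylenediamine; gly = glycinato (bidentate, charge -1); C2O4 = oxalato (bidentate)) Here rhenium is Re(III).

(ethylenediamine)(glycinato)diiodolead(IV) diamminediiodooxalatorhenate(III)

Re is given as +3; the anion's ligand charges sum to -4, so the complex anion is 1−.
A 1:1 salt means the cation carries the equal and opposite charge, 1+.
Cation: ligand charges sum to -3; for the ion to be 1+, Pb = +4.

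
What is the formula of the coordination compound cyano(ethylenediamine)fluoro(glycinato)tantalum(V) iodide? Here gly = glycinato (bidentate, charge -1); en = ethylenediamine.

Ligands: 1 fluoro (F, -1), 1 cyano (CN, -1), 1 glycinato (gly, -1), 1 ethylenediamine (en, neutral). Ligand charge sum = -3.
With Ta in oxidation state +5, the complex ion is [Ta...]^2+.
Charge balance with iodide (-1) requires 1 complex ion per 2 iodide.

[Ta(CN)(en)F(gly)]I2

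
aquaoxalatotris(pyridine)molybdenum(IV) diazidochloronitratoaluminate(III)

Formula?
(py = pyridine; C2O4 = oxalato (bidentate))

[Mo(C2O4)(H2O)(py)3][AlCl(N3)2(NO3)]2

Cation [Mo…]: ligand charges -2, Mo(IV) ⇒ ion charge 2+.
Anion [Al…]: ligand charges -4, Al(III) ⇒ ion charge 1−.
One 2+ cation requires 2 of the 1− anion.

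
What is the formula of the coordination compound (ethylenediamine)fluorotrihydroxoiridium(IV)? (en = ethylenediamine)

Ligands: 1 ethylenediamine (en, neutral), 1 fluoro (F, -1), 3 hydroxo (OH, -1). Ligand charge sum = -4.
With Ir in oxidation state +4, the complex ion is [Ir...].

[Ir(en)F(OH)3]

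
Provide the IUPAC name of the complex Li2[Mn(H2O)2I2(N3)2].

lithium diaquadiazidodiiodomanganate(II)

The 2 lithium counter-ions carry a total charge of +2, so each complex ion is 2−.
Ligand charges: 2×iodo (-1 each), 2×azido (-1 each), 2×aqua (neutral); total -4. So Mn + (-4) = 2−, giving Mn = +2.
Ligands are named alphabetically: aqua before azido before iodo.
The complex ion is anionic, so manganese takes the -ate form manganate(II).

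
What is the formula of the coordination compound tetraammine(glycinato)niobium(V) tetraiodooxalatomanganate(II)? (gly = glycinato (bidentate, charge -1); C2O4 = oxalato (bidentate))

[Nb(gly)(NH3)4][Mn(C2O4)I4]

Cation [Nb…]: ligand charges -1, Nb(V) ⇒ ion charge 4+.
Anion [Mn…]: ligand charges -6, Mn(II) ⇒ ion charge 4−.
One 4+ cation balances one 4− anion.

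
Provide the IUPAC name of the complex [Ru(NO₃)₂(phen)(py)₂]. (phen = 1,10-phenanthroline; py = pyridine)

There is no counter-ion, so the complex is neutral overall.
Ligand charges: 2×nitrato (-1 each), 1×1,10-phenanthroline (neutral), 2×pyridine (neutral); total -2. So Ru + (-2) = 0, giving Ru = +2.
Ligands are named alphabetically: nitrato before phenanthroline before pyridine.

dinitrato(1,10-phenanthroline)bis(pyridine)ruthenium(II)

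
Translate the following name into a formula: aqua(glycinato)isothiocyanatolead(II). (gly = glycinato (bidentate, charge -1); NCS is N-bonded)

[Pb(gly)(H2O)(NCS)]

Ligands: 1 glycinato (gly, -1), 1 aqua (H2O, neutral), 1 isothiocyanato (NCS, -1). Ligand charge sum = -2.
With Pb in oxidation state +2, the complex ion is [Pb...].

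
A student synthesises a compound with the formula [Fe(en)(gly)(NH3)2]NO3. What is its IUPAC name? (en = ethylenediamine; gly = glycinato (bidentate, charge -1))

The 1 nitrate counter-ion carries a total charge of -1, so each complex ion is 1+.
Ligand charges: 1×ethylenediamine (neutral), 2×ammine (neutral), 1×glycinato (-1 each); total -1. So Fe + (-1) = 1+, giving Fe = +2.
Ligands are named alphabetically: ammine before ethylenediamine before glycinato.

diammine(ethylenediamine)(glycinato)iron(II) nitrate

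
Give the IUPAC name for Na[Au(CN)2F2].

The 1 sodium counter-ion carries a total charge of +1, so each complex ion is 1−.
Ligand charges: 2×fluoro (-1 each), 2×cyano (-1 each); total -4. So Au + (-4) = 1−, giving Au = +3.
Ligands are named alphabetically: cyano before fluoro.
The complex ion is anionic, so gold takes the -ate form aurate(III).

sodium dicyanodifluoroaurate(III)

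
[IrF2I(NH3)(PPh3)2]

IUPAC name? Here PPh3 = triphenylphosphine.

There is no counter-ion, so the complex is neutral overall.
Ligand charges: 2×fluoro (-1 each), 1×ammine (neutral), 1×iodo (-1 each), 2×triphenylphosphine (neutral); total -3. So Ir + (-3) = 0, giving Ir = +3.
Ligands are named alphabetically: ammine before fluoro before iodo before triphenylphosphine.

amminedifluoroiodobis(triphenylphosphine)iridium(III)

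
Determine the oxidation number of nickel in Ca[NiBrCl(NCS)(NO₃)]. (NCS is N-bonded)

1 calcium outside the brackets (+2 each) → the complex ion is 2−.
Ligand charges: 1×NO3 = -1; 1×Br = -1; 1×Cl = -1; 1×NCS = -1; sum -4.
Ni + (-4) = 2− ⇒ Ni is +2.

+2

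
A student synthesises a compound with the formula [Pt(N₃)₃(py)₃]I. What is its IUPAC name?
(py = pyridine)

triazidotris(pyridine)platinum(IV) iodide

The 1 iodide counter-ion carries a total charge of -1, so each complex ion is 1+.
Ligand charges: 3×pyridine (neutral), 3×azido (-1 each); total -3. So Pt + (-3) = 1+, giving Pt = +4.
Ligands are named alphabetically: azido before pyridine.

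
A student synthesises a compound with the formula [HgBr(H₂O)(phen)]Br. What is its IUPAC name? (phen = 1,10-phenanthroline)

aquabromo(1,10-phenanthroline)mercury(II) bromide

The 1 bromide counter-ion carries a total charge of -1, so each complex ion is 1+.
Ligand charges: 1×aqua (neutral), 1×bromo (-1 each), 1×1,10-phenanthroline (neutral); total -1. So Hg + (-1) = 1+, giving Hg = +2.
Ligands are named alphabetically: aqua before bromo before phenanthroline.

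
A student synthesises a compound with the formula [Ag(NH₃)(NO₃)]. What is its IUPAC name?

amminenitratosilver(I)

There is no counter-ion, so the complex is neutral overall.
Ligand charges: 1×nitrato (-1 each), 1×ammine (neutral); total -1. So Ag + (-1) = 0, giving Ag = +1.
Ligands are named alphabetically: ammine before nitrato.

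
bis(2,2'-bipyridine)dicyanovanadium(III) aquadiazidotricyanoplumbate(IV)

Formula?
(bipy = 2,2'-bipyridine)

Cation [V…]: ligand charges -2, V(III) ⇒ ion charge 1+.
Anion [Pb…]: ligand charges -5, Pb(IV) ⇒ ion charge 1−.

[V(bipy)2(CN)2][Pb(CN)3(H2O)(N3)2]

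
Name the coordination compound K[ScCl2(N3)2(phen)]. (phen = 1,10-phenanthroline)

potassium diazidodichloro(1,10-phenanthroline)scandate(III)

The 1 potassium counter-ion carries a total charge of +1, so each complex ion is 1−.
Ligand charges: 1×1,10-phenanthroline (neutral), 2×chloro (-1 each), 2×azido (-1 each); total -4. So Sc + (-4) = 1−, giving Sc = +3.
Ligands are named alphabetically: azido before chloro before phenanthroline.
The complex ion is anionic, so scandium takes the -ate form scandate(III).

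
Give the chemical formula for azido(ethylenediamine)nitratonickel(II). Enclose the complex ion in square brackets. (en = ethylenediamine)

Ligands: 1 nitrato (NO3, -1), 1 ethylenediamine (en, neutral), 1 azido (N3, -1). Ligand charge sum = -2.
With Ni in oxidation state +2, the complex ion is [Ni...].

[Ni(en)(N3)(NO3)]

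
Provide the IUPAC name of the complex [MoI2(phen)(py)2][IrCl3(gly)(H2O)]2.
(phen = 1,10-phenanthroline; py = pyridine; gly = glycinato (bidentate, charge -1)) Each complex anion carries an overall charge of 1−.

Both ions are complex: the cation is named first with the plain metal name, the anion second with the -ate form; each ion's ligands are alphabetised independently.
The complex anion is given as 1−; its ligand charges sum to -4, so Ir = +3.
With 2 anions per cation, the cation must be 2×1 = 2+.
Cation: ligand charges sum to -2; for the ion to be 2+, Mo = +4.

diiodo(1,10-phenanthroline)bis(pyridine)molybdenum(IV) aquatrichloro(glycinato)iridate(III)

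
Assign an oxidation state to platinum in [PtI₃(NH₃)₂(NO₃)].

No counter-ion: the bracketed complex is neutral.
Ligand charges: 2×NH3 neutral; 1×NO3 = -1; 3×I = -3; sum -4.
Pt + (-4) = 0 ⇒ Pt is +4.

+4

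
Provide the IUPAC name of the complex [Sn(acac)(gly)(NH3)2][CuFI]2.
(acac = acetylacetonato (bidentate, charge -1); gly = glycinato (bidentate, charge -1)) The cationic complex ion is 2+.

(acetylacetonato)diammine(glycinato)tin(IV) fluoroiodocuprate(I)

Both ions are complex: the cation is named first with the plain metal name, the anion second with the -ate form; each ion's ligands are alphabetised independently.
The complex cation is given as 2+; its ligand charges sum to -2, so Sn = +4.
With 2 anions per cation, each anion must be 2/2 = 1−.
Anion: ligand charges sum to -2; for the ion to be 1−, Cu = +1.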